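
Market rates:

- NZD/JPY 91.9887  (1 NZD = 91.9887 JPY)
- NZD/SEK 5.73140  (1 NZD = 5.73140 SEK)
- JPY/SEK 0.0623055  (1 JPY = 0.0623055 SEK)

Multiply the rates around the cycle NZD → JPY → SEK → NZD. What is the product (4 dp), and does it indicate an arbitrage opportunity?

Around NZD → JPY → SEK → NZD: 1 × 91.9887 × 0.0623055 ÷ 5.73140 = 1.000000
Product ≈ 1 (deviation 0.000%, within rounding noise).

1.0000 (no arbitrage)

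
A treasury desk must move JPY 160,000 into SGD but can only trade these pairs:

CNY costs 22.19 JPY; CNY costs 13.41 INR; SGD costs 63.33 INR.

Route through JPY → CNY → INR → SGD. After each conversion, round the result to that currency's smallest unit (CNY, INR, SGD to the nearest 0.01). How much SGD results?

JPY 160,000 ÷ 22.19 = CNY 7,210.46
CNY 7,210.46 × 13.41 = INR 96,692.27
INR 96,692.27 ÷ 63.33 = SGD 1,526.80

SGD 1,526.80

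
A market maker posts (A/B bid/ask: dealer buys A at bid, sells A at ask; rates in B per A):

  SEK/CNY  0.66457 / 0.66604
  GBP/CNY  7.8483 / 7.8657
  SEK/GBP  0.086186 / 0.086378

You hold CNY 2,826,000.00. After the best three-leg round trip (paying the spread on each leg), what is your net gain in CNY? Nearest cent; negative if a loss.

Best loop CNY → SEK → GBP → CNY:
CNY 2,826,000.00 ÷ 0.66604 (buy SEK at ask) = SEK 4,242,988.41
SEK 4,242,988.41 × 0.086186 (sell SEK at bid) = GBP 365,686.20
GBP 365,686.20 × 7.8483 (sell GBP at bid) = CNY 2,870,015.00

Net profit: CNY 44,015.00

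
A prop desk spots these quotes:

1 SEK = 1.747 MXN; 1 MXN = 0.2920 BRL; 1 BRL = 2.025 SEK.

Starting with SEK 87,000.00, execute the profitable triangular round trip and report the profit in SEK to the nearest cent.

Profitable loop is SEK → MXN → BRL → SEK:
SEK 87,000.00 × 1.747 = MXN 151,989.00
MXN 151,989.00 × 0.2920 = BRL 44,380.79
BRL 44,380.79 × 2.025 = SEK 89,871.10
Profit = SEK 89,871.10 − SEK 87,000.00

Profit: SEK 2,871.10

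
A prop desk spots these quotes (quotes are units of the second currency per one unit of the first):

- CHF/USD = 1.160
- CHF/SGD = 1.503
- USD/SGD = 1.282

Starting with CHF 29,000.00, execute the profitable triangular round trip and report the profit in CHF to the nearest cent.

Profitable loop is CHF → SGD → USD → CHF:
CHF 29,000.00 × 1.503 = SGD 43,587.00
SGD 43,587.00 ÷ 1.282 = USD 33,999.22
USD 33,999.22 ÷ 1.160 = CHF 29,309.67
Profit = CHF 29,309.67 − CHF 29,000.00

Profit: CHF 309.67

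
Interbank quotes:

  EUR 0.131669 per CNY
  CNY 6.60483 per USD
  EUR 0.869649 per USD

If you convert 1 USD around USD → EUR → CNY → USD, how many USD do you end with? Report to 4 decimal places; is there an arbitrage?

1.0000 (no arbitrage)

Around USD → EUR → CNY → USD: 1 × 0.869649 ÷ 0.131669 ÷ 6.60483 = 0.999997
Product ≈ 1 (deviation 0.000%, within rounding noise).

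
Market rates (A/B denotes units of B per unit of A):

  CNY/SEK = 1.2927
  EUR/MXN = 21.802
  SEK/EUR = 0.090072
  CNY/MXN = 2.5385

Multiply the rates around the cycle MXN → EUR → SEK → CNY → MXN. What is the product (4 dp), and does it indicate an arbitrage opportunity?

1.0000 (no arbitrage)

Around MXN → EUR → SEK → CNY → MXN: 1 ÷ 21.802 ÷ 0.090072 ÷ 1.2927 × 2.5385 = 0.999985
Product ≈ 1 (deviation 0.002%, within rounding noise).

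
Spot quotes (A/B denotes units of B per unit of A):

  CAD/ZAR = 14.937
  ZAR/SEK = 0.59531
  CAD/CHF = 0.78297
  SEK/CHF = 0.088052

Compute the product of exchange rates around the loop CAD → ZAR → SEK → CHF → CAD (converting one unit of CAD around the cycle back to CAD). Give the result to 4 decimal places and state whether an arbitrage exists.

1.0000 (no arbitrage)

Around CAD → ZAR → SEK → CHF → CAD: 1 × 14.937 × 0.59531 × 0.088052 ÷ 0.78297 = 1.000002
Product ≈ 1 (deviation 0.000%, within rounding noise).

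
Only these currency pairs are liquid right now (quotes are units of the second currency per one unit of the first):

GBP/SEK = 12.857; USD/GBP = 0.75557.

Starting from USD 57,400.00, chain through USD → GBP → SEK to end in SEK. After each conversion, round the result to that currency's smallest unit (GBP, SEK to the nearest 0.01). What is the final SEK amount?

USD 57,400.00 × 0.75557 = GBP 43,369.72
GBP 43,369.72 × 12.857 = SEK 557,604.49

SEK 557,604.49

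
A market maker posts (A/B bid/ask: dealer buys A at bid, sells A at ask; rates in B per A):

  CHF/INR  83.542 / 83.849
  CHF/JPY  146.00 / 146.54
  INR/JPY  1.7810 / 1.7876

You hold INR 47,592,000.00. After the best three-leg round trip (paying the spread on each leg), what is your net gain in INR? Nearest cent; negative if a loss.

Net profit: INR 730,184.17

Best loop INR → JPY → CHF → INR:
INR 47,592,000.00 × 1.7810 (sell INR at bid) = JPY 84,761,352
JPY 84,761,352 ÷ 146.54 (buy CHF at ask) = CHF 578,417.85
CHF 578,417.85 × 83.542 (sell CHF at bid) = INR 48,322,184.17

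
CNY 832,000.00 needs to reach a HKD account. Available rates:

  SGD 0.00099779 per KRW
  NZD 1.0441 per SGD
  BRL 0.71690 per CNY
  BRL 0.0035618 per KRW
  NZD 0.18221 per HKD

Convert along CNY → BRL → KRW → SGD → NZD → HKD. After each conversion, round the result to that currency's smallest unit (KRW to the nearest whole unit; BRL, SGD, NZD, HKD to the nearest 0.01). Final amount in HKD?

CNY 832,000.00 × 0.71690 = BRL 596,460.80
BRL 596,460.80 ÷ 0.0035618 = KRW 167,460,498
KRW 167,460,498 × 0.00099779 = SGD 167,090.41
SGD 167,090.41 × 1.0441 = NZD 174,459.10
NZD 174,459.10 ÷ 0.18221 = HKD 957,461.72

HKD 957,461.72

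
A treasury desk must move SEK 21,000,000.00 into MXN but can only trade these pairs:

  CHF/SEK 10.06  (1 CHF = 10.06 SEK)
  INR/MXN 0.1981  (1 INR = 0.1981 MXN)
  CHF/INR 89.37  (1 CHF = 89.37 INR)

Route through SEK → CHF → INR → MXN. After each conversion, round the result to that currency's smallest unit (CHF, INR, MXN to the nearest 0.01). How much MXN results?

SEK 21,000,000.00 ÷ 10.06 = CHF 2,087,475.15
CHF 2,087,475.15 × 89.37 = INR 186,557,654.16
INR 186,557,654.16 × 0.1981 = MXN 36,957,071.29

MXN 36,957,071.29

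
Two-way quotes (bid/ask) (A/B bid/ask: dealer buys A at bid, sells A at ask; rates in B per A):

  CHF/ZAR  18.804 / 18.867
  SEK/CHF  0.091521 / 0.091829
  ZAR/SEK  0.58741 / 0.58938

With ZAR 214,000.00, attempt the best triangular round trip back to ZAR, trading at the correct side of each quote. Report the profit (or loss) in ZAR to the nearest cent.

Net profit: ZAR 2,334.66

Best loop ZAR → SEK → CHF → ZAR:
ZAR 214,000.00 × 0.58741 (sell ZAR at bid) = SEK 125,705.74
SEK 125,705.74 × 0.091521 (sell SEK at bid) = CHF 11,504.72
CHF 11,504.72 × 18.804 (sell CHF at bid) = ZAR 216,334.66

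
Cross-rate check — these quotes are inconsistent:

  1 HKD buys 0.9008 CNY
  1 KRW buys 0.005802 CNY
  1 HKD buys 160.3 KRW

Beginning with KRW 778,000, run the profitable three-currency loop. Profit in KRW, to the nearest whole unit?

Profitable loop is KRW → CNY → HKD → KRW:
KRW 778,000 × 0.005802 = CNY 4,513.96
CNY 4,513.96 ÷ 0.9008 = HKD 5,011.05
HKD 5,011.05 × 160.3 = KRW 803,272
Profit = KRW 803,272 − KRW 778,000

Profit: KRW 25,272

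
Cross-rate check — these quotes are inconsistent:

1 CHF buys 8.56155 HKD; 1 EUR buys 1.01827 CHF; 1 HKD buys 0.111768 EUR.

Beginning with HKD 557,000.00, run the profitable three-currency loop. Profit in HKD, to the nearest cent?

Profitable loop is HKD → CHF → EUR → HKD:
HKD 557,000.00 ÷ 8.56155 = CHF 65,058.31
CHF 65,058.31 ÷ 1.01827 = EUR 63,891.02
EUR 63,891.02 ÷ 0.111768 = HKD 571,639.68
Profit = HKD 571,639.68 − HKD 557,000.00

Profit: HKD 14,639.68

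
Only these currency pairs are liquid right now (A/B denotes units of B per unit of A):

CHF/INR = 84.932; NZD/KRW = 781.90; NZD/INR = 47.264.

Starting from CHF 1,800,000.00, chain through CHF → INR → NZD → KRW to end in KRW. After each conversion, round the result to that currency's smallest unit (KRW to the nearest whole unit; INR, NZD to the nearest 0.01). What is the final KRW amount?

KRW 2,529,091,815

CHF 1,800,000.00 × 84.932 = INR 152,877,600.00
INR 152,877,600.00 ÷ 47.264 = NZD 3,234,546.38
NZD 3,234,546.38 × 781.90 = KRW 2,529,091,815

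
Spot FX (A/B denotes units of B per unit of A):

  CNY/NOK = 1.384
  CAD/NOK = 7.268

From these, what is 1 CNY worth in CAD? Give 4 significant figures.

CNY/CAD = 0.1904

1 CNY × 1.384 = 1.384 NOK
1.384 NOK ÷ 7.268 = 0.190424 CAD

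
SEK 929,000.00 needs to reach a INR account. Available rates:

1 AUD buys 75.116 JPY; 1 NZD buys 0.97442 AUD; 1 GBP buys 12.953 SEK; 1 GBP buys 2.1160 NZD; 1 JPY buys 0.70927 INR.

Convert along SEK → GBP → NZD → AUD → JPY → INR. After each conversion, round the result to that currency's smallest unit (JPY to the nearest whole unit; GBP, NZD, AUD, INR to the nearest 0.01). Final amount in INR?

INR 7,878,640.67

SEK 929,000.00 ÷ 12.953 = GBP 71,720.84
GBP 71,720.84 × 2.1160 = NZD 151,761.30
NZD 151,761.30 × 0.97442 = AUD 147,879.25
AUD 147,879.25 × 75.116 = JPY 11,108,098
JPY 11,108,098 × 0.70927 = INR 7,878,640.67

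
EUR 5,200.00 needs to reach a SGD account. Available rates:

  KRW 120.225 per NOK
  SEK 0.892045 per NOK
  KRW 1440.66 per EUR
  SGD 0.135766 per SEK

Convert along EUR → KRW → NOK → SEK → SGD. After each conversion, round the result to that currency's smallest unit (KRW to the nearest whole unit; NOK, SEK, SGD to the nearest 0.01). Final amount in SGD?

SGD 7,546.54

EUR 5,200.00 × 1440.66 = KRW 7,491,432
KRW 7,491,432 ÷ 120.225 = NOK 62,311.77
NOK 62,311.77 × 0.892045 = SEK 55,584.90
SEK 55,584.90 × 0.135766 = SGD 7,546.54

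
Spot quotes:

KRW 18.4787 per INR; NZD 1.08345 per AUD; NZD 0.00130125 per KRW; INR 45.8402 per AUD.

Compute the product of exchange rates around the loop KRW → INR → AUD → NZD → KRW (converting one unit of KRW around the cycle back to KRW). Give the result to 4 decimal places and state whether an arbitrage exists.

Around KRW → INR → AUD → NZD → KRW: 1 ÷ 18.4787 ÷ 45.8402 × 1.08345 ÷ 0.00130125 = 0.982947
Product < 1; profitable direction is KRW → NZD → AUD → INR → KRW.

0.9829 (arbitrage exists)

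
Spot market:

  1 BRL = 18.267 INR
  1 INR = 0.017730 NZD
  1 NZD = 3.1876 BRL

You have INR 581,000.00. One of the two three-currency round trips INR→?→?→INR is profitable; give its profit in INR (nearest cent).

Profitable loop is INR → NZD → BRL → INR:
INR 581,000.00 × 0.017730 = NZD 10,301.13
NZD 10,301.13 × 3.1876 = BRL 32,835.88
BRL 32,835.88 × 18.267 = INR 599,813.06
Profit = INR 599,813.06 − INR 581,000.00

Profit: INR 18,813.06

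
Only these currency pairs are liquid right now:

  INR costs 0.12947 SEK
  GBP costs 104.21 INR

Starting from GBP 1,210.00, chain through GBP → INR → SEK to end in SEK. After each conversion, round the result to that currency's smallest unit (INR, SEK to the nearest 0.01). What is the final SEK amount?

GBP 1,210.00 × 104.21 = INR 126,094.10
INR 126,094.10 × 0.12947 = SEK 16,325.40

SEK 16,325.40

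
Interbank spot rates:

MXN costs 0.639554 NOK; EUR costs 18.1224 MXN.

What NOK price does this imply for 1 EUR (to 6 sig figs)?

EUR/NOK = 11.5903

1 EUR × 18.1224 = 18.1224 MXN
18.1224 MXN × 0.639554 = 11.5903 NOK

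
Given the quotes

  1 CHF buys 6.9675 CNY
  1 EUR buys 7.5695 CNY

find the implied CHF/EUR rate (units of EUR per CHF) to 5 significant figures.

CHF/EUR = 0.92047

1 CHF × 6.9675 = 6.9675 CNY
6.9675 CNY ÷ 7.5695 = 0.92047 EUR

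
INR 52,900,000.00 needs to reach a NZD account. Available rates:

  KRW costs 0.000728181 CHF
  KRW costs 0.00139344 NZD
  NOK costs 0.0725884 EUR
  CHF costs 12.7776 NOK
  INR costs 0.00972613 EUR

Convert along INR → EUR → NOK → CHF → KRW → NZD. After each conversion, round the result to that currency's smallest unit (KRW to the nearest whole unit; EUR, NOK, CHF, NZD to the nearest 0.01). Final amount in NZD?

INR 52,900,000.00 × 0.00972613 = EUR 514,512.28
EUR 514,512.28 ÷ 0.0725884 = NOK 7,088,078.54
NOK 7,088,078.54 ÷ 12.7776 = CHF 554,726.91
CHF 554,726.91 ÷ 0.000728181 = KRW 761,798,111
KRW 761,798,111 × 0.00139344 = NZD 1,061,519.96

NZD 1,061,519.96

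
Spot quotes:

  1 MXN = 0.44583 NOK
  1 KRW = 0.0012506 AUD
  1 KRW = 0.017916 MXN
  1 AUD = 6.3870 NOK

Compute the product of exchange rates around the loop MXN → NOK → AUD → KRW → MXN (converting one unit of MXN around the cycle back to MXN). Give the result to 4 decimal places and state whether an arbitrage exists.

Around MXN → NOK → AUD → KRW → MXN: 1 × 0.44583 ÷ 6.3870 ÷ 0.0012506 × 0.017916 = 0.999988
Product ≈ 1 (deviation 0.001%, within rounding noise).

1.0000 (no arbitrage)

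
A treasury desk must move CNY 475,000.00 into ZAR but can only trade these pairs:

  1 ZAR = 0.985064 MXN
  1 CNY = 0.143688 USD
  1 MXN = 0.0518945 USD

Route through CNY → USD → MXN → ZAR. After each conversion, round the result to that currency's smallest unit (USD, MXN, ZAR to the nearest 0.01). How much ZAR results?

CNY 475,000.00 × 0.143688 = USD 68,251.80
USD 68,251.80 ÷ 0.0518945 = MXN 1,315,202.96
MXN 1,315,202.96 ÷ 0.985064 = ZAR 1,335,144.68

ZAR 1,335,144.68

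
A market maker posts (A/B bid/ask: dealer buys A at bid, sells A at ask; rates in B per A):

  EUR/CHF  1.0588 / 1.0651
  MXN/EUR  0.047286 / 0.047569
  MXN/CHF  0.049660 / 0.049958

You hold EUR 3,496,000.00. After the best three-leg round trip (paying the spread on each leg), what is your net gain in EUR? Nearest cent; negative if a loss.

Net profit: EUR 7,586.88

Best loop EUR → CHF → MXN → EUR:
EUR 3,496,000.00 × 1.0588 (sell EUR at bid) = CHF 3,701,564.80
CHF 3,701,564.80 ÷ 0.049958 (buy MXN at ask) = MXN 74,093,534.57
MXN 74,093,534.57 × 0.047286 (sell MXN at bid) = EUR 3,503,586.88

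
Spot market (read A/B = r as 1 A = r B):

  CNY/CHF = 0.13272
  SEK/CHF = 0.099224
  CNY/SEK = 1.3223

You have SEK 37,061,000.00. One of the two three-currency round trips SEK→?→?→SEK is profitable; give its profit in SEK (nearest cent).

Profitable loop is SEK → CNY → CHF → SEK:
SEK 37,061,000.00 ÷ 1.3223 = CNY 28,027,679.04
CNY 28,027,679.04 × 0.13272 = CHF 3,719,833.56
CHF 3,719,833.56 ÷ 0.099224 = SEK 37,489,252.22
Profit = SEK 37,489,252.22 − SEK 37,061,000.00

Profit: SEK 428,252.22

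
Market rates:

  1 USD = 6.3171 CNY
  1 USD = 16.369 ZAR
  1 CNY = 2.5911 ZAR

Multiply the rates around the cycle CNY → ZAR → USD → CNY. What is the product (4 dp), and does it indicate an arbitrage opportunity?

Around CNY → ZAR → USD → CNY: 1 × 2.5911 ÷ 16.369 × 6.3171 = 0.999953
Product ≈ 1 (deviation 0.005%, within rounding noise).

1.0000 (no arbitrage)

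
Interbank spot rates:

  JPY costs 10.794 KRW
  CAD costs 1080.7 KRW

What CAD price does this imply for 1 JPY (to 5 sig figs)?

JPY/CAD = 0.0099880

1 JPY × 10.794 = 10.794 KRW
10.794 KRW ÷ 1080.7 = 0.00998797 CAD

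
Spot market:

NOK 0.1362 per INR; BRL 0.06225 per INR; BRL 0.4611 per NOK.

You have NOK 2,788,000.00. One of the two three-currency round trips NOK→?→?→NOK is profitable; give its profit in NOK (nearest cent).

Profit: NOK 24,714.44

Profitable loop is NOK → BRL → INR → NOK:
NOK 2,788,000.00 × 0.4611 = BRL 1,285,546.80
BRL 1,285,546.80 ÷ 0.06225 = INR 20,651,354.22
INR 20,651,354.22 × 0.1362 = NOK 2,812,714.44
Profit = NOK 2,812,714.44 − NOK 2,788,000.00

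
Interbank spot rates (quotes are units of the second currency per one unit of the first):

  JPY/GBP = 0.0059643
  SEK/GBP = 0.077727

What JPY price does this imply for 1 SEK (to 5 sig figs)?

SEK/JPY = 13.032

1 SEK × 0.077727 = 0.077727 GBP
0.077727 GBP ÷ 0.0059643 = 13.032 JPY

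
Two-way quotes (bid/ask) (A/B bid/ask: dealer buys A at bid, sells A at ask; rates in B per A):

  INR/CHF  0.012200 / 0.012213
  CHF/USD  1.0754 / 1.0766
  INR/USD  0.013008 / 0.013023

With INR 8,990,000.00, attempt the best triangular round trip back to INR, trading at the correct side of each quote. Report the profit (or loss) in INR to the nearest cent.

Best loop INR → CHF → USD → INR:
INR 8,990,000.00 × 0.012200 (sell INR at bid) = CHF 109,678.00
CHF 109,678.00 × 1.0754 (sell CHF at bid) = USD 117,947.72
USD 117,947.72 ÷ 0.013023 (buy INR at ask) = INR 9,056,877.92

Net profit: INR 66,877.92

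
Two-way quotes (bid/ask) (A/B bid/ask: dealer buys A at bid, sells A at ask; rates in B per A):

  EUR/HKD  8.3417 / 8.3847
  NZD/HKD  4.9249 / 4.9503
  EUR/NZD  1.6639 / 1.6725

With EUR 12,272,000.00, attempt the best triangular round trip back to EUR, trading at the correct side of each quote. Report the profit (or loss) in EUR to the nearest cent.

Best loop EUR → HKD → NZD → EUR:
EUR 12,272,000.00 × 8.3417 (sell EUR at bid) = HKD 102,369,342.40
HKD 102,369,342.40 ÷ 4.9503 (buy NZD at ask) = NZD 20,679,421.93
NZD 20,679,421.93 ÷ 1.6725 (buy EUR at ask) = EUR 12,364,377.84

Net profit: EUR 92,377.84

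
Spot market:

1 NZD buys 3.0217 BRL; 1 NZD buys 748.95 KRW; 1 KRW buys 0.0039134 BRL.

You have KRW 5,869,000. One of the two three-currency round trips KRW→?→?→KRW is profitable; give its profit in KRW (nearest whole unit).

Profit: KRW 181,739

Profitable loop is KRW → NZD → BRL → KRW:
KRW 5,869,000 ÷ 748.95 = NZD 7,836.30
NZD 7,836.30 × 3.0217 = BRL 23,678.96
BRL 23,678.96 ÷ 0.0039134 = KRW 6,050,739
Profit = KRW 6,050,739 − KRW 5,869,000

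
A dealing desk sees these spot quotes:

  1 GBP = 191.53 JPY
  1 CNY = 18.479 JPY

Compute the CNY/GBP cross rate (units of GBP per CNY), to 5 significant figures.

CNY/GBP = 0.096481

1 CNY × 18.479 = 18.479 JPY
18.479 JPY ÷ 191.53 = 0.096481 GBP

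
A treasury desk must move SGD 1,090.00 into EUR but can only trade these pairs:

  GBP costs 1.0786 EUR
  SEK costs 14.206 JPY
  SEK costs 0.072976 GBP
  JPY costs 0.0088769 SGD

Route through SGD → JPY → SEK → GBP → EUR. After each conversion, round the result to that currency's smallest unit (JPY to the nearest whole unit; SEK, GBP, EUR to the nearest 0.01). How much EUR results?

SGD 1,090.00 ÷ 0.0088769 = JPY 122,791
JPY 122,791 ÷ 14.206 = SEK 8,643.60
SEK 8,643.60 × 0.072976 = GBP 630.78
GBP 630.78 × 1.0786 = EUR 680.36

EUR 680.36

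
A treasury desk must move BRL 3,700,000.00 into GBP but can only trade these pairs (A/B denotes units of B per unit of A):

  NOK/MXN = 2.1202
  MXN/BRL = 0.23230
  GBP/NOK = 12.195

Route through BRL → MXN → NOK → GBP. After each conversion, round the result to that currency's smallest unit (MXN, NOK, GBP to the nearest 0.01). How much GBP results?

GBP 616,018.68

BRL 3,700,000.00 ÷ 0.23230 = MXN 15,927,679.72
MXN 15,927,679.72 ÷ 2.1202 = NOK 7,512,347.76
NOK 7,512,347.76 ÷ 12.195 = GBP 616,018.68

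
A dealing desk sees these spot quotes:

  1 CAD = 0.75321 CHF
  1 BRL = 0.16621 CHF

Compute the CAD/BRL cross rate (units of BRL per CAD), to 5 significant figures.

CAD/BRL = 4.5317

1 CAD × 0.75321 = 0.75321 CHF
0.75321 CHF ÷ 0.16621 = 4.53168 BRL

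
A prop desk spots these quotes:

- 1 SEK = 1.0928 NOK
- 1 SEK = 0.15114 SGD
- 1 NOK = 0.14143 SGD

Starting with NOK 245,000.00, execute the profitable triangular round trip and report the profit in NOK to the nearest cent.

Profit: NOK 5,535.28

Profitable loop is NOK → SGD → SEK → NOK:
NOK 245,000.00 × 0.14143 = SGD 34,650.35
SGD 34,650.35 ÷ 0.15114 = SEK 229,259.96
SEK 229,259.96 × 1.0928 = NOK 250,535.28
Profit = NOK 250,535.28 − NOK 245,000.00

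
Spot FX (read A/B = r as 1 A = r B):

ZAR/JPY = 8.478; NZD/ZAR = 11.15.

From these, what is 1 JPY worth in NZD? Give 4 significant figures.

JPY/NZD = 0.01058

1 JPY ÷ 8.478 = 0.117952 ZAR
0.117952 ZAR ÷ 11.15 = 0.0105787 NZD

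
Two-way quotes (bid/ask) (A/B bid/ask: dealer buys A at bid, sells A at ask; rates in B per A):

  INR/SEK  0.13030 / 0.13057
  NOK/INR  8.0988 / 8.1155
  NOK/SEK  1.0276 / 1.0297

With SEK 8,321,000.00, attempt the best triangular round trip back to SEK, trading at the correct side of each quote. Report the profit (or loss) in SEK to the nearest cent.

Best loop SEK → NOK → INR → SEK:
SEK 8,321,000.00 ÷ 1.0297 (buy NOK at ask) = NOK 8,080,994.46
NOK 8,080,994.46 × 8.0988 (sell NOK at bid) = INR 65,446,357.97
INR 65,446,357.97 × 0.13030 (sell INR at bid) = SEK 8,527,660.44

Net profit: SEK 206,660.44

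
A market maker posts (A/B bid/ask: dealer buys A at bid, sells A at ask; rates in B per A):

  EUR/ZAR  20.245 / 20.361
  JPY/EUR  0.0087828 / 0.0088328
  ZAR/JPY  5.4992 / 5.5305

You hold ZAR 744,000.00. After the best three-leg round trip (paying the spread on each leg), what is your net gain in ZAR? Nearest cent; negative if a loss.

Best loop ZAR → EUR → JPY → ZAR:
ZAR 744,000.00 ÷ 20.361 (buy EUR at ask) = EUR 36,540.44
EUR 36,540.44 ÷ 0.0088328 (buy JPY at ask) = JPY 4,136,904
JPY 4,136,904 ÷ 5.5305 (buy ZAR at ask) = ZAR 748,016.26

Net profit: ZAR 4,016.26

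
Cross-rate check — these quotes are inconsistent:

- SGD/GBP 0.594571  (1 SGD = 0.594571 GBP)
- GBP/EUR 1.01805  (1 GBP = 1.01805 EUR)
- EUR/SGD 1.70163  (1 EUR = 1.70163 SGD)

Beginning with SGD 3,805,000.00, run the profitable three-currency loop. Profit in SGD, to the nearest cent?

Profitable loop is SGD → GBP → EUR → SGD:
SGD 3,805,000.00 × 0.594571 = GBP 2,262,342.65
GBP 2,262,342.65 × 1.01805 = EUR 2,303,177.94
EUR 2,303,177.94 × 1.70163 = SGD 3,919,156.68
Profit = SGD 3,919,156.68 − SGD 3,805,000.00

Profit: SGD 114,156.68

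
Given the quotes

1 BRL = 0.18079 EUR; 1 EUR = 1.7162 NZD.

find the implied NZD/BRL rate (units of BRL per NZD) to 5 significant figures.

1 NZD ÷ 1.7162 = 0.582683 EUR
0.582683 EUR ÷ 0.18079 = 3.22298 BRL

NZD/BRL = 3.2230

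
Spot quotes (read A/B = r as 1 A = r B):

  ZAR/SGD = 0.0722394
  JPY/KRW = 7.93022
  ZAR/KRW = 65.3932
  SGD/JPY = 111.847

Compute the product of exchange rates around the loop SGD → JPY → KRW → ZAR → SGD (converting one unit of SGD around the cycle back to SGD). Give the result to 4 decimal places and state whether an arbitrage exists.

Around SGD → JPY → KRW → ZAR → SGD: 1 × 111.847 × 7.93022 ÷ 65.3932 × 0.0722394 = 0.979831
Product < 1; profitable direction is SGD → ZAR → KRW → JPY → SGD.

0.9798 (arbitrage exists)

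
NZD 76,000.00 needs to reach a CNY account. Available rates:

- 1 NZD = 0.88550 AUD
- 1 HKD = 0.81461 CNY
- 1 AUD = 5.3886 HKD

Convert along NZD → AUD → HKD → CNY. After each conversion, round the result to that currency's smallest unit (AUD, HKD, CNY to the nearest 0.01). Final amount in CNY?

NZD 76,000.00 × 0.88550 = AUD 67,298.00
AUD 67,298.00 × 5.3886 = HKD 362,642.00
HKD 362,642.00 × 0.81461 = CNY 295,411.80

CNY 295,411.80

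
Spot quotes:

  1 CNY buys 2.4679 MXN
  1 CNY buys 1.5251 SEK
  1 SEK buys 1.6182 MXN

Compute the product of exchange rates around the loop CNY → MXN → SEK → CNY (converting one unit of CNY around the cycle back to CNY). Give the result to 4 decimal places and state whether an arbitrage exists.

Around CNY → MXN → SEK → CNY: 1 × 2.4679 ÷ 1.6182 ÷ 1.5251 = 0.999993
Product ≈ 1 (deviation 0.001%, within rounding noise).

1.0000 (no arbitrage)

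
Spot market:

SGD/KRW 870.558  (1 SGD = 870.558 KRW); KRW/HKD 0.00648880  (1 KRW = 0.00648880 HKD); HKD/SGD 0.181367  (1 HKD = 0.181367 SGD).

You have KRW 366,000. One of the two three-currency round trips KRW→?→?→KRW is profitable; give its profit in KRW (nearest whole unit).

Profit: KRW 8,974

Profitable loop is KRW → HKD → SGD → KRW:
KRW 366,000 × 0.00648880 = HKD 2,374.90
HKD 2,374.90 × 0.181367 = SGD 430.73
SGD 430.73 × 870.558 = KRW 374,974
Profit = KRW 374,974 − KRW 366,000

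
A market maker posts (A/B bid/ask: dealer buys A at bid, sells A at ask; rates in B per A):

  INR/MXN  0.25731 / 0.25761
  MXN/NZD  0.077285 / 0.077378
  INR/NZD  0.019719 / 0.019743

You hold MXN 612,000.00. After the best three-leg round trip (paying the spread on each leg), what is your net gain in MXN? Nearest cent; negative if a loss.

Net profit: MXN 4,439.06

Best loop MXN → NZD → INR → MXN:
MXN 612,000.00 × 0.077285 (sell MXN at bid) = NZD 47,298.42
NZD 47,298.42 ÷ 0.019743 (buy INR at ask) = INR 2,395,705.82
INR 2,395,705.82 × 0.25731 (sell INR at bid) = MXN 616,439.06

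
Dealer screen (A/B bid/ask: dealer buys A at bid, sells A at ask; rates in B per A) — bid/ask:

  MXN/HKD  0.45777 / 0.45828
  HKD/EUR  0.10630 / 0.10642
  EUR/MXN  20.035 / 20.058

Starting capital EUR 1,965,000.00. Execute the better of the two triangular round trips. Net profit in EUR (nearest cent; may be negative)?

Best loop EUR → HKD → MXN → EUR:
EUR 1,965,000.00 ÷ 0.10642 (buy HKD at ask) = HKD 18,464,574.33
HKD 18,464,574.33 ÷ 0.45828 (buy MXN at ask) = MXN 40,291,032.40
MXN 40,291,032.40 ÷ 20.058 (buy EUR at ask) = EUR 2,008,726.31

Net profit: EUR 43,726.31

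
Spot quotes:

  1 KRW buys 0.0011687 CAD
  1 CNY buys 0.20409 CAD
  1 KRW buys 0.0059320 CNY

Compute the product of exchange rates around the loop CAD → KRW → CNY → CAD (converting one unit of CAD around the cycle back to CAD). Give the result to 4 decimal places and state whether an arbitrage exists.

1.0359 (arbitrage exists)

Around CAD → KRW → CNY → CAD: 1 ÷ 0.0011687 × 0.0059320 × 0.20409 = 1.035905
Product > 1; profitable direction is CAD → KRW → CNY → CAD.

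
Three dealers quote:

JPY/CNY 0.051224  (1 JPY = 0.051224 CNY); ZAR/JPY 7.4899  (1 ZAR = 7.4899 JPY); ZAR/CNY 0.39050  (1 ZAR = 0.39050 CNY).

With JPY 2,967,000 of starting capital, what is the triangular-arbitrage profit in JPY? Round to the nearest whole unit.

Profit: JPY 52,876

Profitable loop is JPY → ZAR → CNY → JPY:
JPY 2,967,000 ÷ 7.4899 = ZAR 396,133.46
ZAR 396,133.46 × 0.39050 = CNY 154,690.12
CNY 154,690.12 ÷ 0.051224 = JPY 3,019,876
Profit = JPY 3,019,876 − JPY 2,967,000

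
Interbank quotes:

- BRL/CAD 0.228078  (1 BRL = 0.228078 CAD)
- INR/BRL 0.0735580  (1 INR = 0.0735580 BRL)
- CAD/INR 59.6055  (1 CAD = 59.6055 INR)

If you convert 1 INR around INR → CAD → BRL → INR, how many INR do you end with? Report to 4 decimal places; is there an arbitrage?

1.0000 (no arbitrage)

Around INR → CAD → BRL → INR: 1 ÷ 59.6055 ÷ 0.228078 ÷ 0.0735580 = 1.000001
Product ≈ 1 (deviation 0.000%, within rounding noise).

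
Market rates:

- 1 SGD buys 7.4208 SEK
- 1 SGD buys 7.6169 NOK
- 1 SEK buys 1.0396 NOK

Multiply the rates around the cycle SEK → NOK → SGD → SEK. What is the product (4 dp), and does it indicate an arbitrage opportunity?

Around SEK → NOK → SGD → SEK: 1 × 1.0396 ÷ 7.6169 × 7.4208 = 1.012835
Product > 1; profitable direction is SEK → NOK → SGD → SEK.

1.0128 (arbitrage exists)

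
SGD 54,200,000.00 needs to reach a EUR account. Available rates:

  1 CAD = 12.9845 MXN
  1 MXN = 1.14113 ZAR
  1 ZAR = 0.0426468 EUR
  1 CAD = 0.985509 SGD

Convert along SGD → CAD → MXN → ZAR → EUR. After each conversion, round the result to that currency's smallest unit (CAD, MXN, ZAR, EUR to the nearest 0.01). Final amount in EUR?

EUR 34,752,455.42

SGD 54,200,000.00 ÷ 0.985509 = CAD 54,996,960.96
CAD 54,996,960.96 × 12.9845 = MXN 714,108,039.59
MXN 714,108,039.59 × 1.14113 = ZAR 814,890,107.22
ZAR 814,890,107.22 × 0.0426468 = EUR 34,752,455.42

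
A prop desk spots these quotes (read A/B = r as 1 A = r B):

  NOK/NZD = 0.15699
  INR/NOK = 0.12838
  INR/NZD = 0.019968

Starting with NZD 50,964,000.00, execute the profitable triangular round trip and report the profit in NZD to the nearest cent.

Profit: NZD 475,684.93

Profitable loop is NZD → INR → NOK → NZD:
NZD 50,964,000.00 ÷ 0.019968 = INR 2,552,283,653.85
INR 2,552,283,653.85 × 0.12838 = NOK 327,662,175.48
NOK 327,662,175.48 × 0.15699 = NZD 51,439,684.93
Profit = NZD 51,439,684.93 − NZD 50,964,000.00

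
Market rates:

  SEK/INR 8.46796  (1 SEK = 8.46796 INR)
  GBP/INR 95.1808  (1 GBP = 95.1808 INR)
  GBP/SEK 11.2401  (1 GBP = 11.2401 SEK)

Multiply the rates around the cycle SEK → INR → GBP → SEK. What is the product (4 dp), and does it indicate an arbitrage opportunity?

1.0000 (no arbitrage)

Around SEK → INR → GBP → SEK: 1 × 8.46796 ÷ 95.1808 × 11.2401 = 0.999999
Product ≈ 1 (deviation 0.000%, within rounding noise).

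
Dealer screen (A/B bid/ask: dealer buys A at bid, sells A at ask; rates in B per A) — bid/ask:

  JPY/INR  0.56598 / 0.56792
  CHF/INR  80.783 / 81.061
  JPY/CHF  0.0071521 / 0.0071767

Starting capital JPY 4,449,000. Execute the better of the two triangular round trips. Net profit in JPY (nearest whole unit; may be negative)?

Net profit: JPY 77,148

Best loop JPY → CHF → INR → JPY:
JPY 4,449,000 × 0.0071521 (sell JPY at bid) = CHF 31,819.69
CHF 31,819.69 × 80.783 (sell CHF at bid) = INR 2,570,490.25
INR 2,570,490.25 ÷ 0.56792 (buy JPY at ask) = JPY 4,526,148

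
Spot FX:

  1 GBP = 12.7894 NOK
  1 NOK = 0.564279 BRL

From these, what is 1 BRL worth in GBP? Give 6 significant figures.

BRL/GBP = 0.138566

1 BRL ÷ 0.564279 = 1.77217 NOK
1.77217 NOK ÷ 12.7894 = 0.138566 GBP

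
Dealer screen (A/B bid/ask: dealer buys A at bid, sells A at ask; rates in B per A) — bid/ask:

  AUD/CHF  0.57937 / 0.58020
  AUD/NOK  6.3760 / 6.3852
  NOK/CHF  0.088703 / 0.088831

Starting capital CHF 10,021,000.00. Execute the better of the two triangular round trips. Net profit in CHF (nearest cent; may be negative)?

Net profit: CHF 214,946.55

Best loop CHF → NOK → AUD → CHF:
CHF 10,021,000.00 ÷ 0.088831 (buy NOK at ask) = NOK 112,809,717.33
NOK 112,809,717.33 ÷ 6.3852 (buy AUD at ask) = AUD 17,667,374.14
AUD 17,667,374.14 × 0.57937 (sell AUD at bid) = CHF 10,235,946.55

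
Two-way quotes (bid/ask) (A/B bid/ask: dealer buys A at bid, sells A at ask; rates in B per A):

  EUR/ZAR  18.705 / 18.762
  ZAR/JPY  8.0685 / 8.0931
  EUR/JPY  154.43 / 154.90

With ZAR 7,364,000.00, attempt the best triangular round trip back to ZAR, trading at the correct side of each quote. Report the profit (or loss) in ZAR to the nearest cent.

Best loop ZAR → EUR → JPY → ZAR:
ZAR 7,364,000.00 ÷ 18.762 (buy EUR at ask) = EUR 392,495.47
EUR 392,495.47 × 154.43 (sell EUR at bid) = JPY 60,613,075
JPY 60,613,075 ÷ 8.0931 (buy ZAR at ask) = ZAR 7,489,475.65

Net profit: ZAR 125,475.65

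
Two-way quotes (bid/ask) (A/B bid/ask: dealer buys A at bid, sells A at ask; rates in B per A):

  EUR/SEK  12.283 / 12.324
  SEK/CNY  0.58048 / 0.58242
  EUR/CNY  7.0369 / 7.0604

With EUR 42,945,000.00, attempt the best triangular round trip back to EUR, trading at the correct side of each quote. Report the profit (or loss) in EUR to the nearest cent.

Best loop EUR → SEK → CNY → EUR:
EUR 42,945,000.00 × 12.283 (sell EUR at bid) = SEK 527,493,435.00
SEK 527,493,435.00 × 0.58048 (sell SEK at bid) = CNY 306,199,389.15
CNY 306,199,389.15 ÷ 7.0604 (buy EUR at ask) = EUR 43,368,561.15

Net profit: EUR 423,561.15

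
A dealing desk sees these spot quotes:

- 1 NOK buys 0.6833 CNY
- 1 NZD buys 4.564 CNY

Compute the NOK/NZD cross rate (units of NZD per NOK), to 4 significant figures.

1 NOK × 0.6833 = 0.6833 CNY
0.6833 CNY ÷ 4.564 = 0.149715 NZD

NOK/NZD = 0.1497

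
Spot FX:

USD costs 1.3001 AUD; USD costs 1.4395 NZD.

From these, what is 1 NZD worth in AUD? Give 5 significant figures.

NZD/AUD = 0.90316

1 NZD ÷ 1.4395 = 0.694686 USD
0.694686 USD × 1.3001 = 0.903161 AUD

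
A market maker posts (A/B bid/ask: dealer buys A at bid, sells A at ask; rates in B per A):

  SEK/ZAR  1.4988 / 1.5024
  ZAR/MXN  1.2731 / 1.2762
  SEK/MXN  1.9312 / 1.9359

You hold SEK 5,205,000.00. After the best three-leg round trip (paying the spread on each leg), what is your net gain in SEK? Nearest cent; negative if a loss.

Net profit: SEK 37,563.16

Best loop SEK → MXN → ZAR → SEK:
SEK 5,205,000.00 × 1.9312 (sell SEK at bid) = MXN 10,051,896.00
MXN 10,051,896.00 ÷ 1.2762 (buy ZAR at ask) = ZAR 7,876,426.89
ZAR 7,876,426.89 ÷ 1.5024 (buy SEK at ask) = SEK 5,242,563.16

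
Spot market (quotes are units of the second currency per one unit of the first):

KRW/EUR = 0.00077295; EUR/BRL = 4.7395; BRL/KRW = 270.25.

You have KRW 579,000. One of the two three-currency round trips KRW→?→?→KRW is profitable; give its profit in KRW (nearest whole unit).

Profit: KRW 5,829

Profitable loop is KRW → BRL → EUR → KRW:
KRW 579,000 ÷ 270.25 = BRL 2,142.46
BRL 2,142.46 ÷ 4.7395 = EUR 452.04
EUR 452.04 ÷ 0.00077295 = KRW 584,829
Profit = KRW 584,829 − KRW 579,000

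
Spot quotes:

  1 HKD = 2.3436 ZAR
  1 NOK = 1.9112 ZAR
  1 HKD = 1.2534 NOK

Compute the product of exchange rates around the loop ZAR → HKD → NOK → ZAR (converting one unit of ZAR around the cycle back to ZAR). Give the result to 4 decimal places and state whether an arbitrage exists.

1.0221 (arbitrage exists)

Around ZAR → HKD → NOK → ZAR: 1 ÷ 2.3436 × 1.2534 × 1.9112 = 1.022145
Product > 1; profitable direction is ZAR → HKD → NOK → ZAR.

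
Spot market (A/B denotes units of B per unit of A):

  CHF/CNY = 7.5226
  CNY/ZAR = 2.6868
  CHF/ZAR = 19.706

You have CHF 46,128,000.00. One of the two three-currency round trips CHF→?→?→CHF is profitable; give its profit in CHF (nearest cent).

Profitable loop is CHF → CNY → ZAR → CHF:
CHF 46,128,000.00 × 7.5226 = CNY 347,002,492.80
CNY 347,002,492.80 × 2.6868 = ZAR 932,326,297.66
ZAR 932,326,297.66 ÷ 19.706 = CHF 47,311,798.32
Profit = CHF 47,311,798.32 − CHF 46,128,000.00

Profit: CHF 1,183,798.32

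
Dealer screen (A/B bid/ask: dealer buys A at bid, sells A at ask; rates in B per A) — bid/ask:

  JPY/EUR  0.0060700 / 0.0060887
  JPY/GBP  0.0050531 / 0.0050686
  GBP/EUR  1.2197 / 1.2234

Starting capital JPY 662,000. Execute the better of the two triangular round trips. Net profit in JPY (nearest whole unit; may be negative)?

Net profit: JPY 8,107

Best loop JPY → GBP → EUR → JPY:
JPY 662,000 × 0.0050531 (sell JPY at bid) = GBP 3,345.15
GBP 3,345.15 × 1.2197 (sell GBP at bid) = EUR 4,080.08
EUR 4,080.08 ÷ 0.0060887 (buy JPY at ask) = JPY 670,107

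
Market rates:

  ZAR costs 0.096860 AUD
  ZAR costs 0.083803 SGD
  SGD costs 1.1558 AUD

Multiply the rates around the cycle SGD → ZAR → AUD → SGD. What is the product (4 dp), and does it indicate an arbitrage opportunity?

1.0000 (no arbitrage)

Around SGD → ZAR → AUD → SGD: 1 ÷ 0.083803 × 0.096860 ÷ 1.1558 = 1.000005
Product ≈ 1 (deviation 0.001%, within rounding noise).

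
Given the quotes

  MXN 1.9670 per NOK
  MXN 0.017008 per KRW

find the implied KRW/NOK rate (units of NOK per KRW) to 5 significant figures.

1 KRW × 0.017008 = 0.017008 MXN
0.017008 MXN ÷ 1.9670 = 0.00864667 NOK

KRW/NOK = 0.0086467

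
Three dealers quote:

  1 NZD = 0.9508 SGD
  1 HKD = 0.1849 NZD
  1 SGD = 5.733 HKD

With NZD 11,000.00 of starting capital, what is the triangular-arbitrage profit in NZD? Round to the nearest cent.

Profit: NZD 86.66

Profitable loop is NZD → SGD → HKD → NZD:
NZD 11,000.00 × 0.9508 = SGD 10,458.80
SGD 10,458.80 × 5.733 = HKD 59,960.30
HKD 59,960.30 × 0.1849 = NZD 11,086.66
Profit = NZD 11,086.66 − NZD 11,000.00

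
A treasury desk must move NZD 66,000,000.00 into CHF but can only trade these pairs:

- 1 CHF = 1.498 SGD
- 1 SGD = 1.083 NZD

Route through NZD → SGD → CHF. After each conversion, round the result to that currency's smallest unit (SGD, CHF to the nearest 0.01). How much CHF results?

NZD 66,000,000.00 ÷ 1.083 = SGD 60,941,828.25
SGD 60,941,828.25 ÷ 1.498 = CHF 40,682,128.34

CHF 40,682,128.34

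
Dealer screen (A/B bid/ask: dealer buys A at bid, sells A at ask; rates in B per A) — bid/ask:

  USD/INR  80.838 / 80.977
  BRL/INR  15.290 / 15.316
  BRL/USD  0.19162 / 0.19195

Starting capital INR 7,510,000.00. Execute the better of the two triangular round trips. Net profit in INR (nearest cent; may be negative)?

Net profit: INR 85,405.69

Best loop INR → BRL → USD → INR:
INR 7,510,000.00 ÷ 15.316 (buy BRL at ask) = BRL 490,336.90
BRL 490,336.90 × 0.19162 (sell BRL at bid) = USD 93,958.36
USD 93,958.36 × 80.838 (sell USD at bid) = INR 7,595,405.69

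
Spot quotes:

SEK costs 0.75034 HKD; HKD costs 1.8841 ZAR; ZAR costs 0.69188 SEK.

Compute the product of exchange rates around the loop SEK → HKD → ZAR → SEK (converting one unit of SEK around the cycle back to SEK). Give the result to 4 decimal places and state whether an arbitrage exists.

0.9781 (arbitrage exists)

Around SEK → HKD → ZAR → SEK: 1 × 0.75034 × 1.8841 × 0.69188 = 0.978122
Product < 1; profitable direction is SEK → ZAR → HKD → SEK.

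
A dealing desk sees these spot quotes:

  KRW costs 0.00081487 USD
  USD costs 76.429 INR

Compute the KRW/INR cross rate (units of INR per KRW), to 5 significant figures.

1 KRW × 0.00081487 = 0.00081487 USD
0.00081487 USD × 76.429 = 0.0622797 INR

KRW/INR = 0.062280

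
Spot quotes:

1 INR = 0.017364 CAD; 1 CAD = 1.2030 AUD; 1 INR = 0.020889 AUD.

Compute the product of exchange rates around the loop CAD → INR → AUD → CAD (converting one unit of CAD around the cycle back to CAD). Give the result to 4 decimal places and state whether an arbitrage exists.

Around CAD → INR → AUD → CAD: 1 ÷ 0.017364 × 0.020889 ÷ 1.2030 = 1.000005
Product ≈ 1 (deviation 0.001%, within rounding noise).

1.0000 (no arbitrage)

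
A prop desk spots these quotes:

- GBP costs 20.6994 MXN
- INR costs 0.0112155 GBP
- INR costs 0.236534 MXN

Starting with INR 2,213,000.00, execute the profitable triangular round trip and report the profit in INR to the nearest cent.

Profit: INR 41,751.03

Profitable loop is INR → MXN → GBP → INR:
INR 2,213,000.00 × 0.236534 = MXN 523,449.74
MXN 523,449.74 ÷ 20.6994 = GBP 25,288.16
GBP 25,288.16 ÷ 0.0112155 = INR 2,254,751.03
Profit = INR 2,254,751.03 − INR 2,213,000.00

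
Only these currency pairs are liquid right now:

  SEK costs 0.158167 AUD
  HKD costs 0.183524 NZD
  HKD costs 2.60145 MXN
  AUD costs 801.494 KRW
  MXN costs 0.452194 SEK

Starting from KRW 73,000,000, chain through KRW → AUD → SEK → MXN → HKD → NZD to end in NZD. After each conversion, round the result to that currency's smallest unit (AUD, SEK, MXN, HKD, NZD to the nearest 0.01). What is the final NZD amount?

KRW 73,000,000 ÷ 801.494 = AUD 91,079.91
AUD 91,079.91 ÷ 0.158167 = SEK 575,846.48
SEK 575,846.48 ÷ 0.452194 = MXN 1,273,450.07
MXN 1,273,450.07 ÷ 2.60145 = HKD 489,515.49
HKD 489,515.49 × 0.183524 = NZD 89,837.84

NZD 89,837.84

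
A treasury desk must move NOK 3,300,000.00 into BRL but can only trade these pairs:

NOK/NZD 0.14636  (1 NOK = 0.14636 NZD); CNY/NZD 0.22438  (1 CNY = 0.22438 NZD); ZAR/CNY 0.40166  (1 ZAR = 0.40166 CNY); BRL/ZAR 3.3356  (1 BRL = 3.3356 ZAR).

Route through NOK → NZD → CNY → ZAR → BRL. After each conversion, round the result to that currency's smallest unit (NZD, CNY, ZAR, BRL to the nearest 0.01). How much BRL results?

NOK 3,300,000.00 × 0.14636 = NZD 482,988.00
NZD 482,988.00 ÷ 0.22438 = CNY 2,152,544.79
CNY 2,152,544.79 ÷ 0.40166 = ZAR 5,359,121.62
ZAR 5,359,121.62 ÷ 3.3356 = BRL 1,606,643.97

BRL 1,606,643.97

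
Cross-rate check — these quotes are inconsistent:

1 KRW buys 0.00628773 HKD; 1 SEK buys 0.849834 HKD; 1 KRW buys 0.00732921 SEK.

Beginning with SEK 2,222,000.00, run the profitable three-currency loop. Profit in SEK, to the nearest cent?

Profitable loop is SEK → KRW → HKD → SEK:
SEK 2,222,000.00 ÷ 0.00732921 = KRW 303,170,464
KRW 303,170,464 × 0.00628773 = HKD 1,906,254.02
HKD 1,906,254.02 ÷ 0.849834 = SEK 2,243,089.86
Profit = SEK 2,243,089.86 − SEK 2,222,000.00

Profit: SEK 21,089.86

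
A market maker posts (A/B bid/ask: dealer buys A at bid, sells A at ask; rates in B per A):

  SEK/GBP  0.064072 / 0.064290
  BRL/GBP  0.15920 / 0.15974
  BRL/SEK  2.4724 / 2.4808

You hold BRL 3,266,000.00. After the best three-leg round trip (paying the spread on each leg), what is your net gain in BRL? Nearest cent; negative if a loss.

Best loop BRL → GBP → SEK → BRL:
BRL 3,266,000.00 × 0.15920 (sell BRL at bid) = GBP 519,947.20
GBP 519,947.20 ÷ 0.064290 (buy SEK at ask) = SEK 8,087,528.39
SEK 8,087,528.39 ÷ 2.4808 (buy BRL at ask) = BRL 3,260,048.53

Net result: BRL -5,951.47 (no profitable arbitrage after spreads)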